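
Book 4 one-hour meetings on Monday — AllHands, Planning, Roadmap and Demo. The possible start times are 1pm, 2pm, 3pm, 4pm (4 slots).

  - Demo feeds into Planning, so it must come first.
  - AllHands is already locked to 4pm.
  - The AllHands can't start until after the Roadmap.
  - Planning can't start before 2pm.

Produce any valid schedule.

Planning -> 2pm, Demo -> 1pm, AllHands -> 4pm, Roadmap -> 1pm

Checking: Demo(1pm) before Planning(2pm); Roadmap(1pm) before AllHands(4pm); Planning=2pm in [2pm,4pm]; AllHands=4pm in [4pm,4pm].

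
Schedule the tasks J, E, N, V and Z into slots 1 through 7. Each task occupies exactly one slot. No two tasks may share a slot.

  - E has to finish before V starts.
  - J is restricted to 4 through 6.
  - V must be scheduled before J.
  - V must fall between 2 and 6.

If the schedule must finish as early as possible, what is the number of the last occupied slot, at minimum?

The precedence chain requires at least 3 distinct slots.
With at most 1 per slot and 5 tasks, at least 5 slots are needed.
J can't be placed before 4, so the schedule must run through at least slot 4.
5 works (last occupied slot: 5): for example V=2; N=3; E=1; Z=5; J=4.

5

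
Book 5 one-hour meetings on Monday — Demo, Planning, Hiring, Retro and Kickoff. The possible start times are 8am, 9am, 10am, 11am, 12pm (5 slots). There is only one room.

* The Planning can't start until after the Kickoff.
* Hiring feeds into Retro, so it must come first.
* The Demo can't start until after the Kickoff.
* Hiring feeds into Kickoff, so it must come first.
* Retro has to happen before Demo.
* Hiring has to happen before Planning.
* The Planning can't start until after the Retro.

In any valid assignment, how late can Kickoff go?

Precedence pushes Kickoff to at least 9am; downstream work caps Kickoff at 11am.
Kickoff at 10am is achievable: Demo -> 12pm, Hiring -> 8am, Kickoff -> 10am, Planning -> 11am, Retro -> 9am.
Nothing later works — the capacity limit rule out every slot after 10am.

10am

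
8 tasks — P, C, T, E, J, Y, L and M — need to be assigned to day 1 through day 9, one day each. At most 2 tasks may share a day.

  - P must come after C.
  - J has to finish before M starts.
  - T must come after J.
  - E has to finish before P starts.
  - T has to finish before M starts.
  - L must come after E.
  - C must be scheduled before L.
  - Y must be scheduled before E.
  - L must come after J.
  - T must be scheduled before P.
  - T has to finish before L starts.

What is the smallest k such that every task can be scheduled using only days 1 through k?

4

The precedence chain requires at least 3 distinct days.
With at most 2 per day and 8 tasks, at least 4 days are needed.
4 works (last occupied day: day 4): for example C=day 3, P=day 4, J=day 1, Y=day 1, L=day 4, M=day 3, E=day 2, T=day 2.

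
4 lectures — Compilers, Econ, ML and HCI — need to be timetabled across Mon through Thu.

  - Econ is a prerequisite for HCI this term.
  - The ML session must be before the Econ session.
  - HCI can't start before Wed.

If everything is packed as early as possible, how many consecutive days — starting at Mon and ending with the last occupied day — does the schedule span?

The precedence chain requires at least 3 distinct days.
3 works (last occupied day: Wed): for example HCI -> Wed, ML -> Mon, Econ -> Tue, Compilers -> Mon.

3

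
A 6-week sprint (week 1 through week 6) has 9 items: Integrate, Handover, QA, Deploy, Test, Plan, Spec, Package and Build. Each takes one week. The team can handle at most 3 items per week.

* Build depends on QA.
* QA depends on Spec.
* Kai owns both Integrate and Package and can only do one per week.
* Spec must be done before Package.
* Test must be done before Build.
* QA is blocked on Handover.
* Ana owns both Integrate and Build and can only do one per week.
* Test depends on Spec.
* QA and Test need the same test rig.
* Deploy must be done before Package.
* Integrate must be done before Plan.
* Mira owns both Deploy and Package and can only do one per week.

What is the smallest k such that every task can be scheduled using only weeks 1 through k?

4

The precedence chain requires at least 3 distinct weeks.
With at most 3 per week and 9 tasks, at least 3 weeks are needed.
Could 3 weeks be enough, i.e. nothing placed later than week 3? No: Package must come after Spec (at week 1 or later) → {week 2, week 3}; Spec must come before Package (at week 3 or earlier) → {week 1, week 2}; QA must come after Spec (at week 1 or later) → {week 2, week 3}; Test must come after Spec (at week 1 or later) → {week 2, week 3}; Build must come after QA (at week 2 or later) → {week 3}; QA must come before Build (at week 3 or earlier) → {week 2}; Test must come before Build (at week 3 or earlier) → {week 2}; Test can't share with QA (week 2) → nothing is left.
So 3 weeks is not enough.
4 works (last occupied week: week 4): for example Plan in week 4, Test in week 3, Handover in week 1, Spec in week 1, Package in week 2, Deploy in week 1, Integrate in week 3, Build in week 4, QA in week 2.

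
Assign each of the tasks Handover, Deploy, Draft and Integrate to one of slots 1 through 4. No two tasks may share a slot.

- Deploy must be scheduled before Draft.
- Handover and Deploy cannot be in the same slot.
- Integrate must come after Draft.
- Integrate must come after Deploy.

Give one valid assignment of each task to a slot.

Draft -> 2; Integrate -> 3; Handover -> 4; Deploy -> 1

Checking: Deploy(1) before Draft(2); Draft(2) before Integrate(3); Deploy(1) before Integrate(3); Handover(4) != Deploy(1); max 1 per slot (cap 1).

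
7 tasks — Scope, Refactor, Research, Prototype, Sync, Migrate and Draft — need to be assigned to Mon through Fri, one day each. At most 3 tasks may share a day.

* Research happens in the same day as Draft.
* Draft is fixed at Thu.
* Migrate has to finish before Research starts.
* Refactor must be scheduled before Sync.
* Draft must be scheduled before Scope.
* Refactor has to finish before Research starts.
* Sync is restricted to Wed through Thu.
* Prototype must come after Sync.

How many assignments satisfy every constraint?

Splitting on Refactor: it can be Mon (9), Tue (9), Wed (3). Listing each branch's schedules as (Scope, Research, Prototype, Sync, Migrate, Draft):
Refactor=Mon: (Fri,Thu,Thu,Wed,Mon,Thu) (Fri,Thu,Thu,Wed,Tue,Thu) (Fri,Thu,Thu,Wed,Wed,Thu) (Fri,Thu,Fri,Wed,Mon,Thu) (Fri,Thu,Fri,Wed,Tue,Thu) (Fri,Thu,Fri,Wed,Wed,Thu) (Fri,Thu,Fri,Thu,Mon,Thu) (Fri,Thu,Fri,Thu,Tue,Thu) (Fri,Thu,Fri,Thu,Wed,Thu) — 9.
Refactor=Tue: (Fri,Thu,Thu,Wed,Mon,Thu) (Fri,Thu,Thu,Wed,Tue,Thu) (Fri,Thu,Thu,Wed,Wed,Thu) (Fri,Thu,Fri,Wed,Mon,Thu) (Fri,Thu,Fri,Wed,Tue,Thu) (Fri,Thu,Fri,Wed,Wed,Thu) (Fri,Thu,Fri,Thu,Mon,Thu) (Fri,Thu,Fri,Thu,Tue,Thu) (Fri,Thu,Fri,Thu,Wed,Thu) — 9.
Refactor=Wed: (Fri,Thu,Fri,Thu,Mon,Thu) (Fri,Thu,Fri,Thu,Tue,Thu) (Fri,Thu,Fri,Thu,Wed,Thu) — 3.
Summing: 9 + 9 + 3 = 21.

21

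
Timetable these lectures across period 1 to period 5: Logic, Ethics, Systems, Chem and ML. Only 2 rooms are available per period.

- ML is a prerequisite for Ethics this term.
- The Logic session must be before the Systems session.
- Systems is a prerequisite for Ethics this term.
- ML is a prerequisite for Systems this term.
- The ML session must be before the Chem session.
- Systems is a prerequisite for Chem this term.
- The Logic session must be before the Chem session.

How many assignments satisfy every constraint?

34

Splitting on Logic: it can be period 1 (20), period 2 (11), period 3 (3). Listing each branch's schedules as (Ethics, Systems, Chem, ML) by period number:
Logic=period 1: (3,2,3,1) (3,2,4,1) (3,2,5,1) (4,2,3,1) (4,2,4,1) (4,2,5,1) (4,3,4,1) (4,3,4,2) (4,3,5,1) (4,3,5,2) (5,2,3,1) (5,2,4,1) (5,2,5,1) (5,3,4,1) (5,3,4,2) (5,3,5,1) (5,3,5,2) (5,4,5,1) (5,4,5,2) (5,4,5,3) — 20.
Logic=period 2: (4,3,4,1) (4,3,4,2) (4,3,5,1) (4,3,5,2) (5,3,4,1) (5,3,4,2) (5,3,5,1) (5,3,5,2) (5,4,5,1) (5,4,5,2) (5,4,5,3) — 11.
Logic=period 3: (5,4,5,1) (5,4,5,2) (5,4,5,3) — 3.
Summing: 20 + 11 + 3 = 34.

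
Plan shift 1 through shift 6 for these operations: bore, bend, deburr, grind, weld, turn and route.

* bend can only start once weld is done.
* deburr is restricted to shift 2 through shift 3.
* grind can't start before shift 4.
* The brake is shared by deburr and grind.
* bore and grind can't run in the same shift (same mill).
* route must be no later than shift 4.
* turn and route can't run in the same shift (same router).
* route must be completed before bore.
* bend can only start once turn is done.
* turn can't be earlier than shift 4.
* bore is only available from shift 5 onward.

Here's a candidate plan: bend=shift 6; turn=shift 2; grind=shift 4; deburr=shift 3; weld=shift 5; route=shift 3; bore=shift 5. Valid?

deburr is restricted to shift 2 through shift 3 — holds.
The brake is shared by deburr and grind — holds.
turn can't be earlier than shift 4 — violated.
grind can't start before shift 4 — holds.
route must be completed before bore — holds.
bore is only available from shift 5 onward — holds.
turn and route can't run in the same shift (same router) — holds.
bore and grind can't run in the same shift (same mill) — holds.
bend can only start once weld is done — holds.
bend can only start once turn is done — holds.
route must be no later than shift 4 — holds.

No. turn can't be earlier than shift 4 is not satisfied.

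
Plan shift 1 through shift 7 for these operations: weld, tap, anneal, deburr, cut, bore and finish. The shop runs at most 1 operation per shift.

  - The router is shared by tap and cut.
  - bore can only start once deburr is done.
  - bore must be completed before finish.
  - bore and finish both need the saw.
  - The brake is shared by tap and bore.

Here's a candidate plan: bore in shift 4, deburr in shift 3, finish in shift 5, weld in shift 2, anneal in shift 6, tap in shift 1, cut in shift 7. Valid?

bore and finish both need the saw — holds.
The router is shared by tap and cut — holds.
The shop runs at most 1 operation per shift — holds.
bore must be completed before finish — holds.
The brake is shared by tap and bore — holds.
bore can only start once deburr is done — holds.

Yes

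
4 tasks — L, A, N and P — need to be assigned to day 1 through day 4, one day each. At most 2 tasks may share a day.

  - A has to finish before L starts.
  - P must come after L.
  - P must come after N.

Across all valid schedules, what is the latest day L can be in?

day 3

Precedence pushes L to at least day 2; downstream work caps L at day 3.
L at day 3 is achievable: P in day 4, N in day 1, A in day 1, L in day 3.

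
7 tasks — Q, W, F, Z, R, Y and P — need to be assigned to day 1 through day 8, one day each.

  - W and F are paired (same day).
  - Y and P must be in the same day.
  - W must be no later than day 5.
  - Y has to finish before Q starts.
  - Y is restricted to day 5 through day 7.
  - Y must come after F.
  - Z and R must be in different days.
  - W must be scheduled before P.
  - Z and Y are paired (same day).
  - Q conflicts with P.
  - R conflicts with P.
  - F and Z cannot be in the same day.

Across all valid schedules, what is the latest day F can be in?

day 5

F must be in the same day as W, which can't be after day 5, so F is at most day 5.
F at day 5 is achievable: R -> day 1; W -> day 5; F -> day 5; Q -> day 7; Y -> day 6; Z -> day 6; P -> day 6.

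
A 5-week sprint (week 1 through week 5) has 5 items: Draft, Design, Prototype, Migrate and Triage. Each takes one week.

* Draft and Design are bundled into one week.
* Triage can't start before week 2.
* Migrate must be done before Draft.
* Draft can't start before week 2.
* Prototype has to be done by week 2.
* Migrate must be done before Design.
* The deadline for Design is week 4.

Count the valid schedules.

Splitting on Draft: it can be week 2 (8), week 3 (16), week 4 (24). Listing each branch's schedules as (Design, Prototype, Migrate, Triage) by week number:
Draft=week 2: (2,1,1,2) (2,1,1,3) (2,1,1,4) (2,1,1,5) (2,2,1,2) (2,2,1,3) (2,2,1,4) (2,2,1,5) — 8.
Draft=week 3: (3,1,1,2) (3,1,1,3) (3,1,1,4) (3,1,1,5) (3,1,2,2) (3,1,2,3) (3,1,2,4) (3,1,2,5) (3,2,1,2) (3,2,1,3) (3,2,1,4) (3,2,1,5) (3,2,2,2) (3,2,2,3) (3,2,2,4) (3,2,2,5) — 16.
Draft=week 4: (4,1,1,2) (4,1,1,3) (4,1,1,4) (4,1,1,5) (4,1,2,2) (4,1,2,3) (4,1,2,4) (4,1,2,5) (4,1,3,2) (4,1,3,3) (4,1,3,4) (4,1,3,5) (4,2,1,2) (4,2,1,3) (4,2,1,4) (4,2,1,5) (4,2,2,2) (4,2,2,3) (4,2,2,4) (4,2,2,5) (4,2,3,2) (4,2,3,3) (4,2,3,4) (4,2,3,5) — 24.
Summing: 8 + 16 + 24 = 48.

48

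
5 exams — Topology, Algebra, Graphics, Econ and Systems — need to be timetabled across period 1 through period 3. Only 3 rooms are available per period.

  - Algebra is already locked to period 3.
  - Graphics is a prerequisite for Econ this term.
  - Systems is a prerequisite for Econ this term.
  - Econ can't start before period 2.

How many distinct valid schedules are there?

15

Splitting on Topology: it can be period 1 (5), period 2 (5), period 3 (5). Listing each branch's schedules as (Algebra, Graphics, Econ, Systems) by period number:
Topology=period 1: (3,1,2,1) (3,1,3,1) (3,1,3,2) (3,2,3,1) (3,2,3,2) — 5.
Topology=period 2: (3,1,2,1) (3,1,3,1) (3,1,3,2) (3,2,3,1) (3,2,3,2) — 5.
Topology=period 3: (3,1,2,1) (3,1,3,1) (3,1,3,2) (3,2,3,1) (3,2,3,2) — 5.
Summing: 5 + 5 + 5 = 15.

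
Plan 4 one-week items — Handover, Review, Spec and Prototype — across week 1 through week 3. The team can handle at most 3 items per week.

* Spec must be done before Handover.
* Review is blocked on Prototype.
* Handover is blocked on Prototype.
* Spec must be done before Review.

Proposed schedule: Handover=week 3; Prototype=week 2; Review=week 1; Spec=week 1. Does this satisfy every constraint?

No. Review is blocked on Prototype is not satisfied.

Spec must be done before Handover — holds.
Review is blocked on Prototype — violated.
Spec must be done before Review — violated.
Handover is blocked on Prototype — holds.
The team can handle at most 3 items per week — holds.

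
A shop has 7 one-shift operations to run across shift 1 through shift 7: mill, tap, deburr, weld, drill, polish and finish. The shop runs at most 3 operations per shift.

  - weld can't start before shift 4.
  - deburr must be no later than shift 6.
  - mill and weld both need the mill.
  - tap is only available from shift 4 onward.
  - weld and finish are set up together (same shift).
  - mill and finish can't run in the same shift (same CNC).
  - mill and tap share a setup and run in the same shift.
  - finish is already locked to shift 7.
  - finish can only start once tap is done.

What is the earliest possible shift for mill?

shift 4

Mill must be in the same shift as tap, which can't be before shift 4, so mill is at least shift 4; mill must be in the same shift as tap, which can't be after shift 6, so mill is at most shift 6.
mill at shift 4 is achievable: finish -> shift 7, drill -> shift 1, tap -> shift 4, weld -> shift 7, polish -> shift 1, mill -> shift 4, deburr -> shift 1.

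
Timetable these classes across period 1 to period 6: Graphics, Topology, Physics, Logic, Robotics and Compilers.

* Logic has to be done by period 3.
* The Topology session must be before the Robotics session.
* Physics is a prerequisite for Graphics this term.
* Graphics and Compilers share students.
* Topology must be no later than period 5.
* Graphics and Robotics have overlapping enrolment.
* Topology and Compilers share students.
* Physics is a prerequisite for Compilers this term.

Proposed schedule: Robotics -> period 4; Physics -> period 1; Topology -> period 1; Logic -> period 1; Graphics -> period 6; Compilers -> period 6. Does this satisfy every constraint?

Invalid. Graphics and Compilers share students.

Topology must be no later than period 5 — holds.
Physics is a prerequisite for Graphics this term — holds.
Topology and Compilers share students — holds.
Logic has to be done by period 3 — holds.
The Topology session must be before the Robotics session — holds.
Graphics and Robotics have overlapping enrolment — holds.
Graphics and Compilers share students — violated.
Physics is a prerequisite for Compilers this term — holds.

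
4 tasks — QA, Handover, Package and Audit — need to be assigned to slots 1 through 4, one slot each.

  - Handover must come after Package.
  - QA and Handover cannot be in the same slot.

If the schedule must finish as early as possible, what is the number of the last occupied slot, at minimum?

The precedence chain requires at least 2 distinct slots.
2 works (last occupied slot: 2): for example QA in 1; Package in 1; Handover in 2; Audit in 1.

2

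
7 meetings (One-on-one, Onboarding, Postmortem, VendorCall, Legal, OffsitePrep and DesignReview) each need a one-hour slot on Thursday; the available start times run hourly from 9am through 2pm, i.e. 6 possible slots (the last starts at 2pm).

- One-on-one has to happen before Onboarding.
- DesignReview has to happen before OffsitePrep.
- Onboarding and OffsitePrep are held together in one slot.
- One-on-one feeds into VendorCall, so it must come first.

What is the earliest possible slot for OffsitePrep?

10am

Precedence pushes OffsitePrep to at least 10am.
OffsitePrep at 10am is achievable: Onboarding in 10am, Postmortem in 9am, VendorCall in 10am, OffsitePrep in 10am, One-on-one in 9am, Legal in 9am, DesignReview in 9am.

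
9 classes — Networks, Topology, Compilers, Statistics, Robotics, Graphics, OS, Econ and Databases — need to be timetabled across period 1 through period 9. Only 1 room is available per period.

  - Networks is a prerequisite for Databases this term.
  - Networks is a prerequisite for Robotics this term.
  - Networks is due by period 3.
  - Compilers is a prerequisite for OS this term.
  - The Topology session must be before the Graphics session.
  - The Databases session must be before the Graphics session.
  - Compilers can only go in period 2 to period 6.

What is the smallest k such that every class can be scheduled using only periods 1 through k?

9 periods

The precedence chain requires at least 3 distinct periods.
With at most 1 per period and 9 classes, at least 9 periods are needed.
9 works (last occupied period: period 9): for example Topology in period 4, OS in period 7, Networks in period 1, Robotics in period 6, Databases in period 3, Compilers in period 2, Econ in period 9, Statistics in period 8, Graphics in period 5.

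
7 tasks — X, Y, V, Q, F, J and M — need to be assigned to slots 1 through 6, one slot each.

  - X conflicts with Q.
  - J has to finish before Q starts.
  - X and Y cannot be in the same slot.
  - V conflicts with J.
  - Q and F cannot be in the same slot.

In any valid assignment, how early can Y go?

1

Y at 1 is achievable: M in 1; J in 1; X in 3; Q in 2; V in 2; Y in 1; F in 1.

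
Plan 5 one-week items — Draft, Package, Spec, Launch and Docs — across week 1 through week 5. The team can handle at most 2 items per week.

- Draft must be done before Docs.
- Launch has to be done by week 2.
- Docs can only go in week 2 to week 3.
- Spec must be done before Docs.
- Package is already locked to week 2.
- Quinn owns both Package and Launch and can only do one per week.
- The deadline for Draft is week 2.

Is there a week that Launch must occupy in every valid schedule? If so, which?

Launch's window is week 1–week 2.
Package is fixed at week 2, and Launch can't share a week with Package.
So Launch must be week 1.

week 1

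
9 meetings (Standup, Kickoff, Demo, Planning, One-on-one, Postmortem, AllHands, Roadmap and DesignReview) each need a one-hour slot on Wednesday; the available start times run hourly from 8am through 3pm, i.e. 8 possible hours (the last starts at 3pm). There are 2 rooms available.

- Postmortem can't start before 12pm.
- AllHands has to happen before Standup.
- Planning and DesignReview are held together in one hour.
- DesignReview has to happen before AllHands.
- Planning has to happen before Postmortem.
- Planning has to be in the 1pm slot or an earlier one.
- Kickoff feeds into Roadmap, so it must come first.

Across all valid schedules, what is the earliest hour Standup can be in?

10am

Precedence pushes Standup to at least 10am.
Standup at 10am is achievable: Roadmap in 10am; Demo in 11am; DesignReview in 8am; Standup in 10am; Postmortem in 12pm; One-on-one in 11am; Planning in 8am; AllHands in 9am; Kickoff in 9am.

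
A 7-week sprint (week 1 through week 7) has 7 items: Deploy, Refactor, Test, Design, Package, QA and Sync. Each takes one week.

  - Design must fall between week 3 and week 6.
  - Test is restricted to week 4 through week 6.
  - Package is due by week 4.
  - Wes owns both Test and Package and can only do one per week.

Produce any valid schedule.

Sync in week 1; Package in week 1; Test in week 4; Refactor in week 1; Deploy in week 1; Design in week 3; QA in week 1

Checking: Test(week 4) != Package(week 1); Package=week 1 in [week 1,week 4]; Test=week 4 in [week 4,week 6]; Design=week 3 in [week 3,week 6].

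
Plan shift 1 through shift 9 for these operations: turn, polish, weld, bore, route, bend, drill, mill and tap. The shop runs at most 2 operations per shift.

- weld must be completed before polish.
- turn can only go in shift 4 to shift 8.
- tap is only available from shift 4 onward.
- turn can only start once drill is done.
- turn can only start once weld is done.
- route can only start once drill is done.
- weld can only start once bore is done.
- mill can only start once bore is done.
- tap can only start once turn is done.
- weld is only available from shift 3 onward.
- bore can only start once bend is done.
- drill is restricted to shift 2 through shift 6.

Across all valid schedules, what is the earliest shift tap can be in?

shift 5

Tap is available from shift 4; precedence pushes tap to at least shift 5.
tap at shift 5 is achievable: weld -> shift 3; bend -> shift 1; bore -> shift 2; drill -> shift 2; polish -> shift 4; route -> shift 3; mill -> shift 5; tap -> shift 5; turn -> shift 4.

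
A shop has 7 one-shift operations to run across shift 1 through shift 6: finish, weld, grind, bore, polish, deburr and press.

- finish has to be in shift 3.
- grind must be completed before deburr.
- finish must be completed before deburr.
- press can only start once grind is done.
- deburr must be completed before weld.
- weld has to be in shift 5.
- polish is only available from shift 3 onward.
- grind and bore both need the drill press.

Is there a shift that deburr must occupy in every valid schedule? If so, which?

finish is fixed at shift 3 and must come before deburr, so deburr is at least shift 4.
weld is fixed at shift 5 and must come after deburr, so deburr is at most shift 4.
So deburr must be shift 4.

shift 4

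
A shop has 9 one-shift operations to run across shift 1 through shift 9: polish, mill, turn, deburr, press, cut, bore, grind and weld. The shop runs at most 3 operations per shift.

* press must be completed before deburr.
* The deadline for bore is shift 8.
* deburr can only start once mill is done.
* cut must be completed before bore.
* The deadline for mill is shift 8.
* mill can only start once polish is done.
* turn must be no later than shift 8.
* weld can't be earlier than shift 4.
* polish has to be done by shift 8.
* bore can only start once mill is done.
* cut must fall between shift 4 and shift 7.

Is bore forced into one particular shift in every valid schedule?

bore can be shift 5 (e.g. deburr in shift 3; cut in shift 4; turn in shift 1; press in shift 1; bore in shift 5; weld in shift 4; mill in shift 2; grind in shift 2; polish in shift 1) or shift 6 (e.g. grind in shift 2; mill in shift 2; cut in shift 4; polish in shift 1; bore in shift 6; press in shift 1; weld in shift 4; turn in shift 1; deburr in shift 3).

No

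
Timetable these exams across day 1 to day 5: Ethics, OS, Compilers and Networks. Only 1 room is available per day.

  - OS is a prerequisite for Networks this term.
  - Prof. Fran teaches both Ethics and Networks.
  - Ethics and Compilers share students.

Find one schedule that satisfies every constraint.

Ethics=day 3, Compilers=day 4, OS=day 1, Networks=day 2

Checking: OS(day 1) before Networks(day 2); Ethics(day 3) != Compilers(day 4); Ethics(day 3) != Networks(day 2); max 1 per day (cap 1).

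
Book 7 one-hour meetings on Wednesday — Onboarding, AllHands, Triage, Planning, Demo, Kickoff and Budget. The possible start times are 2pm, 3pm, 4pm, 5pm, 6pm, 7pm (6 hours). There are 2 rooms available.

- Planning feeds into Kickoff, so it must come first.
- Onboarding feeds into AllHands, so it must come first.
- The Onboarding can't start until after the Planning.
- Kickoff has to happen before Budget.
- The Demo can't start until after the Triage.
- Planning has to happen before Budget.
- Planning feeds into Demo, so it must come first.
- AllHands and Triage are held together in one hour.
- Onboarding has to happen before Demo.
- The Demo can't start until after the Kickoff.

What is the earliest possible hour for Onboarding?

3pm

Precedence pushes Onboarding to at least 3pm; downstream work caps Onboarding at 5pm.
Onboarding at 3pm is achievable: Demo in 5pm; Budget in 5pm; Kickoff in 3pm; AllHands in 4pm; Triage in 4pm; Planning in 2pm; Onboarding in 3pm.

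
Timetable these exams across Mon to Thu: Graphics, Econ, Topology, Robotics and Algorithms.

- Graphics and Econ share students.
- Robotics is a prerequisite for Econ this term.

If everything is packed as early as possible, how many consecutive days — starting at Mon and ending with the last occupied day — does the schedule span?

2

The precedence chain requires at least 2 distinct days.
2 works (last occupied day: Tue): for example Algorithms=Mon, Topology=Mon, Robotics=Mon, Econ=Tue, Graphics=Mon.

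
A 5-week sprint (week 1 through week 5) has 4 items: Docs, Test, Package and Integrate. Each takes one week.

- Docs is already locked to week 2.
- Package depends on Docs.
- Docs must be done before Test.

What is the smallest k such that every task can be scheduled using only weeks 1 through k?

3

The precedence chain requires at least 2 distinct weeks.
Propagating the time windows through the other constraints, Test can't land before week 3, so the schedule must run through at least week 3.
3 works (last occupied week: week 3): for example Test=week 3; Docs=week 2; Package=week 3; Integrate=week 1.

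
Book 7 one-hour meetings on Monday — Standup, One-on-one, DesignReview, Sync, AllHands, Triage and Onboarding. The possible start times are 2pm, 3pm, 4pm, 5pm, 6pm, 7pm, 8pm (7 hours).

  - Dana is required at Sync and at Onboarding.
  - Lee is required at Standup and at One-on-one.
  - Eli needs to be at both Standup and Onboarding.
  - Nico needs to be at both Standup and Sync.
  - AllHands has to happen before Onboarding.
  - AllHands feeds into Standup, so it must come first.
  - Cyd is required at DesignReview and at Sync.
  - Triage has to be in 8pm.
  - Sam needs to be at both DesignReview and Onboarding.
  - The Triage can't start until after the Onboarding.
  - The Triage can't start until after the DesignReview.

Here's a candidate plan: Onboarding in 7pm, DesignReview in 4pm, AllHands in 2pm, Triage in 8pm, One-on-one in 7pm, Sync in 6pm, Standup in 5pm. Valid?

Yes

AllHands has to happen before Onboarding — holds.
Eli needs to be at both Standup and Onboarding — holds.
Dana is required at Sync and at Onboarding — holds.
Nico needs to be at both Standup and Sync — holds.
Triage has to be in 8pm — holds.
AllHands feeds into Standup, so it must come first — holds.
The Triage can't start until after the DesignReview — holds.
The Triage can't start until after the Onboarding — holds.
Sam needs to be at both DesignReview and Onboarding — holds.
Cyd is required at DesignReview and at Sync — holds.
Lee is required at Standup and at One-on-one — holds.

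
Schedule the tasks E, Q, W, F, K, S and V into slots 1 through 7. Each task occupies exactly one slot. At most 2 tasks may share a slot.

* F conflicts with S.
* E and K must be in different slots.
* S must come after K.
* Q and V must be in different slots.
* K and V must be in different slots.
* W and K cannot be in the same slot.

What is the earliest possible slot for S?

2

Precedence pushes S to at least 2.
S at 2 is achievable: W=3, K=1, V=4, S=2, Q=1, F=3, E=2.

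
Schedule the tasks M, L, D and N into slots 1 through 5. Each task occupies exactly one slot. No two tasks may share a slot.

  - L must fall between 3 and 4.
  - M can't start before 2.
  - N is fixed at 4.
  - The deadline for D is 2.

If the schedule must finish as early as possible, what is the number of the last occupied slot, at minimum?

4

With at most 1 per slot and 4 tasks, at least 4 slots are needed.
N can't be placed before 4, so the schedule must run through at least slot 4.
4 works (last occupied slot: 4): for example N in 4, D in 1, L in 3, M in 2.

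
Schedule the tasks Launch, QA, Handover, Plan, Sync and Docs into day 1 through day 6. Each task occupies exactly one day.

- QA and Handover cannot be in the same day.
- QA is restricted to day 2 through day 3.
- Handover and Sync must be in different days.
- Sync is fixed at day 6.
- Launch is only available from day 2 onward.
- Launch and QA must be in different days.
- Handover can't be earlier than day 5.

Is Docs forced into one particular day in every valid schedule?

No

Docs can be day 1 (e.g. Sync -> day 6, Handover -> day 5, Docs -> day 1, Launch -> day 3, Plan -> day 1, QA -> day 2) or day 2 (e.g. QA -> day 2, Handover -> day 5, Launch -> day 3, Docs -> day 2, Plan -> day 1, Sync -> day 6).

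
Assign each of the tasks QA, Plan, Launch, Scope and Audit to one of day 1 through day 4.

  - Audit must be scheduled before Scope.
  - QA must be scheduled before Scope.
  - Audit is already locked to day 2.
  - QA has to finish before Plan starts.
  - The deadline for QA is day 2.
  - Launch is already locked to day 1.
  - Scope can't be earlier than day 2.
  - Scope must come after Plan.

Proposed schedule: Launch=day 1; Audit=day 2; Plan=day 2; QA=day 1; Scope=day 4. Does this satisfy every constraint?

Launch is already locked to day 1 — holds.
QA must be scheduled before Scope — holds.
QA has to finish before Plan starts — holds.
Scope must come after Plan — holds.
Scope can't be earlier than day 2 — holds.
Audit is already locked to day 2 — holds.
Audit must be scheduled before Scope — holds.
The deadline for QA is day 2 — holds.

Valid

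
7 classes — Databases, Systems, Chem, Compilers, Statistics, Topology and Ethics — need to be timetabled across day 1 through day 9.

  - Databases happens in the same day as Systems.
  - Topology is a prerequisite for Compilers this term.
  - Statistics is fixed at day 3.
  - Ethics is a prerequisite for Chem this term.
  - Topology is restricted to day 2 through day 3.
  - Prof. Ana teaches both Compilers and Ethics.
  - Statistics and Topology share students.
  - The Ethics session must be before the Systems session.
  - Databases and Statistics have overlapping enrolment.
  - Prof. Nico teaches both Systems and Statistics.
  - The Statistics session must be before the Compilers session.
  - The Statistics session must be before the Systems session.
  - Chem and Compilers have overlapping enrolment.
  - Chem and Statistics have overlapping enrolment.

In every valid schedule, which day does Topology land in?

day 2

Topology's window is day 2–day 3.
Statistics is fixed at day 3, and Topology can't share a day with Statistics.
So Topology must be day 2.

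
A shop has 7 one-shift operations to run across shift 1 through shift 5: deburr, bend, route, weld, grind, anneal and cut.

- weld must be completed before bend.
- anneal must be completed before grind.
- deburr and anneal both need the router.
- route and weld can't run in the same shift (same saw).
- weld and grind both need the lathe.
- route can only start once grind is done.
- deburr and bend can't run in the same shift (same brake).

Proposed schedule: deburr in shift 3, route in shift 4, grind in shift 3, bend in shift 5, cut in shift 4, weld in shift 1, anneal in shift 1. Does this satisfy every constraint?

weld must be completed before bend — holds.
route and weld can't run in the same shift (same saw) — holds.
deburr and bend can't run in the same shift (same brake) — holds.
weld and grind both need the lathe — holds.
anneal must be completed before grind — holds.
deburr and anneal both need the router — holds.
route can only start once grind is done — holds.

Yes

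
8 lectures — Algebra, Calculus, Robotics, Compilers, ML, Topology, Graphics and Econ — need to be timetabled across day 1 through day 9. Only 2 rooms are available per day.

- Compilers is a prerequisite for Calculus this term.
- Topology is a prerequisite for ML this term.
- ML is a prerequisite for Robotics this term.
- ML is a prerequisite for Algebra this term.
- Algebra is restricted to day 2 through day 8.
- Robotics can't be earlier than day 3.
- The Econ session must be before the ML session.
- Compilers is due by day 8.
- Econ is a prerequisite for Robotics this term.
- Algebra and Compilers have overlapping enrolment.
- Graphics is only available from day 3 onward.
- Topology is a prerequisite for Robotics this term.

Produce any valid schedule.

Compilers in day 2, Robotics in day 3, Topology in day 1, ML in day 2, Graphics in day 4, Calculus in day 4, Econ in day 1, Algebra in day 3

Checking: Compilers(day 2) before Calculus(day 4); Econ(day 1) before Robotics(day 3); Econ(day 1) before ML(day 2); ML(day 2) before Robotics(day 3); Topology(day 1) before ML(day 2); ML(day 2) before Algebra(day 3); Topology(day 1) before Robotics(day 3); Algebra(day 3) != Compilers(day 2); Algebra=day 3 in [day 2,day 8]; Graphics=day 4 in [day 3,day 9]; Compilers=day 2 in [day 1,day 8]; Robotics=day 3 in [day 3,day 9]; max 2 per day (cap 2).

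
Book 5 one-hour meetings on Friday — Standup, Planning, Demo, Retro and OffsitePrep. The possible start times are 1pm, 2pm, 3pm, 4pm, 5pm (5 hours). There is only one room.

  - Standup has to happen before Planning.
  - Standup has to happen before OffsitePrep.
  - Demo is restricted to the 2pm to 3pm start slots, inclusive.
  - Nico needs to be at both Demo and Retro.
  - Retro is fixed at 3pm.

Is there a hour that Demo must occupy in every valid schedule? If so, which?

Demo's window is 2pm–3pm.
Retro is fixed at 3pm, and Demo can't share a hour with Retro.
So Demo must be 2pm.

2pm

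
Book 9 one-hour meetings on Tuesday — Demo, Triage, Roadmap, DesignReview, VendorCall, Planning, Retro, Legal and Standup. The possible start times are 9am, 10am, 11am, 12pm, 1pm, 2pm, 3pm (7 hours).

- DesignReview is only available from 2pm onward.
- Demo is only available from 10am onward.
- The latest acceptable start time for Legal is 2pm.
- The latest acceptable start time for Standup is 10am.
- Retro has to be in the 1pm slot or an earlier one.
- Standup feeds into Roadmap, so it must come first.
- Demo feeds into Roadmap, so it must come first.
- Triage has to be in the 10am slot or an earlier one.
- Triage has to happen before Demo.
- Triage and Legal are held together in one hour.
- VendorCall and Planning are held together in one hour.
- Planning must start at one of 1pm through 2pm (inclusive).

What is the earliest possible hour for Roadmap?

11am

Precedence pushes Roadmap to at least 11am.
Roadmap at 11am is achievable: Legal=9am, Standup=9am, Demo=10am, DesignReview=2pm, Roadmap=11am, Planning=1pm, Retro=9am, Triage=9am, VendorCall=1pm.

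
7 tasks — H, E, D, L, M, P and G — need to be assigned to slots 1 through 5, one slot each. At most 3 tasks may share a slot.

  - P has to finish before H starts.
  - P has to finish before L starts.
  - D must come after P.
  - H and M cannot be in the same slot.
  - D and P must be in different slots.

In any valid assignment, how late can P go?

4

Downstream work caps P at 4.
P at 4 is achievable: G in 1, E in 1, D in 5, L in 5, H in 5, P in 4, M in 1.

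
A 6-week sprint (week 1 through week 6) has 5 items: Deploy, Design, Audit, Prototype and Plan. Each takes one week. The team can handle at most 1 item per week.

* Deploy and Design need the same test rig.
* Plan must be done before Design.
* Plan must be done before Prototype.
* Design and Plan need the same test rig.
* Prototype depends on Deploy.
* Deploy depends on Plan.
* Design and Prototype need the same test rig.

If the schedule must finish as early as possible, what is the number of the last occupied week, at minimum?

5

The precedence chain requires at least 3 distinct weeks.
With at most 1 per week and 5 work items, at least 5 weeks are needed.
5 works (last occupied week: week 5): for example Audit -> week 5; Plan -> week 1; Prototype -> week 3; Design -> week 4; Deploy -> week 2.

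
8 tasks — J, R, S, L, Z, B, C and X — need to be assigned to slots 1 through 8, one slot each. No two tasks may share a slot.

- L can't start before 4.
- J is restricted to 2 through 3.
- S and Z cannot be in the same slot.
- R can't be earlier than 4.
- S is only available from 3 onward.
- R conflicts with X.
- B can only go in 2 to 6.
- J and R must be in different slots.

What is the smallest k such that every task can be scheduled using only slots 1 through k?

8

With at most 1 per slot and 8 tasks, at least 8 slots are needed.
R can't be placed before 4, so the schedule must run through at least slot 4.
8 works (last occupied slot: 8): for example R -> 4; Z -> 1; S -> 6; C -> 7; J -> 2; B -> 3; L -> 5; X -> 8.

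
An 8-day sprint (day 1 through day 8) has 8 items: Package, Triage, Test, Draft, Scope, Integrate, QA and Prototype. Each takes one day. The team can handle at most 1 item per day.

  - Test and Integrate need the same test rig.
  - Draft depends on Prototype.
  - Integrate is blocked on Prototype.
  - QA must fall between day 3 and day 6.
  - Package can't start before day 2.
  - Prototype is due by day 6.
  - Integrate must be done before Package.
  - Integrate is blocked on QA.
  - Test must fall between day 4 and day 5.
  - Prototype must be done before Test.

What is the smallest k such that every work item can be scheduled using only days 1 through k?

8

The precedence chain requires at least 3 distinct days.
With at most 1 per day and 8 work items, at least 8 days are needed.
Propagating the time windows through the other constraints, Package can't land before day 5, so the schedule must run through at least day 5.
8 works (last occupied day: day 8): for example Draft in day 2, Integrate in day 5, Triage in day 7, Test in day 4, QA in day 3, Prototype in day 1, Scope in day 8, Package in day 6.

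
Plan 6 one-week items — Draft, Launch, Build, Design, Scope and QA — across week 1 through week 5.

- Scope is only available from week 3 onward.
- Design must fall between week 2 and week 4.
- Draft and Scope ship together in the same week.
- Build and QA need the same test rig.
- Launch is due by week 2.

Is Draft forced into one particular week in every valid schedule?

Draft can be week 3 (e.g. Build in week 1; Design in week 2; Launch in week 1; QA in week 2; Draft in week 3; Scope in week 3) or week 4 (e.g. Design in week 2; Build in week 1; QA in week 2; Launch in week 1; Scope in week 4; Draft in week 4).

No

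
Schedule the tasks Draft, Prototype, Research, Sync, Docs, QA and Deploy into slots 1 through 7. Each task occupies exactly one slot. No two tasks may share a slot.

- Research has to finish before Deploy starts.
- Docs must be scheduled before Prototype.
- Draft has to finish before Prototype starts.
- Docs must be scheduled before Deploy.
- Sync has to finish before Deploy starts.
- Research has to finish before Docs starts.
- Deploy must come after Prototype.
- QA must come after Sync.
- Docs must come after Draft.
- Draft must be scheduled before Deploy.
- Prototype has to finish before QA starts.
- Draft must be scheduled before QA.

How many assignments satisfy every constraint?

20

Splitting on Draft: it can be 1 (8), 2 (8), 3 (4). Listing each branch's schedules as (Prototype, Research, Sync, Docs, QA, Deploy):
Draft=1: (4,2,5,3,6,7) (4,2,5,3,7,6) (5,2,3,4,6,7) (5,2,3,4,7,6) (5,2,4,3,6,7) (5,2,4,3,7,6) (5,3,2,4,6,7) (5,3,2,4,7,6) — 8.
Draft=2: (4,1,5,3,6,7) (4,1,5,3,7,6) (5,1,3,4,6,7) (5,1,3,4,7,6) (5,1,4,3,6,7) (5,1,4,3,7,6) (5,3,1,4,6,7) (5,3,1,4,7,6) — 8.
Draft=3: (5,1,2,4,6,7) (5,1,2,4,7,6) (5,2,1,4,6,7) (5,2,1,4,7,6) — 4.
Summing: 8 + 8 + 4 = 20.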